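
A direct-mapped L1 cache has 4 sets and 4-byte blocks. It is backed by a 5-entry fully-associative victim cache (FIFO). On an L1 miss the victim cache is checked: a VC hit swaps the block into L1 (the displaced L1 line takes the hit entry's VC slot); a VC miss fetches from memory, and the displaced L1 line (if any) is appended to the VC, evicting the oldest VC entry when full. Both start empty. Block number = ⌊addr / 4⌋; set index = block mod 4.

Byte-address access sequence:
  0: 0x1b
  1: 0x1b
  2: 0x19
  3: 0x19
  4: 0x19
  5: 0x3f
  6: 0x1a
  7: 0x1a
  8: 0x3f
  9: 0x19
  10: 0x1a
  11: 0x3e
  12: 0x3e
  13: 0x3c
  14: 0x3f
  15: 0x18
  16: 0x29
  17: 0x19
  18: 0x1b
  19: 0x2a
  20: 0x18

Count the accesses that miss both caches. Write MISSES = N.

MISSES = 3

#0 0x1b→b6/s2 MISS; vc=[]
#1 0x1b→b6/s2 L1-HIT; vc=[]
#2 0x19→b6/s2 L1-HIT; vc=[]
#3 0x19→b6/s2 L1-HIT; vc=[]
#4 0x19→b6/s2 L1-HIT; vc=[]
#5 0x3f→b15/s3 MISS; vc=[]
#6 0x1a→b6/s2 L1-HIT; vc=[]
#7 0x1a→b6/s2 L1-HIT; vc=[]
#8 0x3f→b15/s3 L1-HIT; vc=[]
#9 0x19→b6/s2 L1-HIT; vc=[]
#10 0x1a→b6/s2 L1-HIT; vc=[]
#11 0x3e→b15/s3 L1-HIT; vc=[]
#12 0x3e→b15/s3 L1-HIT; vc=[]
#13 0x3c→b15/s3 L1-HIT; vc=[]
#14 0x3f→b15/s3 L1-HIT; vc=[]
#15 0x18→b6/s2 L1-HIT; vc=[]
#16 0x29→b10/s2 MISS; vc=[6]
#17 0x19→b6/s2 VC-HIT; vc=[10]
#18 0x1b→b6/s2 L1-HIT; vc=[10]
#19 0x2a→b10/s2 VC-HIT; vc=[6]
#20 0x18→b6/s2 VC-HIT; vc=[10]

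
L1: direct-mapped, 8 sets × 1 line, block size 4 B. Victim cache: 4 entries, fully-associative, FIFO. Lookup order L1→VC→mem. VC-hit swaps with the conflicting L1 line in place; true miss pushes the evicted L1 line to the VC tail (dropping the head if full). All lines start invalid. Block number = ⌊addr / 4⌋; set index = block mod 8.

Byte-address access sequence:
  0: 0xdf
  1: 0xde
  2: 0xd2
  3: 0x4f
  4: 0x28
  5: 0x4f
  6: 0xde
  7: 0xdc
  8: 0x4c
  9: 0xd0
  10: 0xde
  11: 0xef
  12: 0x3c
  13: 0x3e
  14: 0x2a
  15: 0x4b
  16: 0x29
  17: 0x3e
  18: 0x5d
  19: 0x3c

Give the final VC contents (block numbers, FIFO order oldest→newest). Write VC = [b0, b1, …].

VC = [19, 55, 18, 23]

0: 0xdf (blk 55, set 7) → MISS  vc=[]
1: 0xde (blk 55, set 7) → L1-HIT  vc=[]
2: 0xd2 (blk 52, set 4) → MISS  vc=[]
3: 0x4f (blk 19, set 3) → MISS  vc=[]
4: 0x28 (blk 10, set 2) → MISS  vc=[]
5: 0x4f (blk 19, set 3) → L1-HIT  vc=[]
6: 0xde (blk 55, set 7) → L1-HIT  vc=[]
7: 0xdc (blk 55, set 7) → L1-HIT  vc=[]
8: 0x4c (blk 19, set 3) → L1-HIT  vc=[]
9: 0xd0 (blk 52, set 4) → L1-HIT  vc=[]
10: 0xde (blk 55, set 7) → L1-HIT  vc=[]
11: 0xef (blk 59, set 3) → MISS  vc=[19]
12: 0x3c (blk 15, set 7) → MISS  vc=[19, 55]
13: 0x3e (blk 15, set 7) → L1-HIT  vc=[19, 55]
14: 0x2a (blk 10, set 2) → L1-HIT  vc=[19, 55]
15: 0x4b (blk 18, set 2) → MISS  vc=[19, 55, 10]
16: 0x29 (blk 10, set 2) → VC-HIT  vc=[19, 55, 18]
17: 0x3e (blk 15, set 7) → L1-HIT  vc=[19, 55, 18]
18: 0x5d (blk 23, set 7) → MISS  vc=[19, 55, 18, 15]
19: 0x3c (blk 15, set 7) → VC-HIT  vc=[19, 55, 18, 23]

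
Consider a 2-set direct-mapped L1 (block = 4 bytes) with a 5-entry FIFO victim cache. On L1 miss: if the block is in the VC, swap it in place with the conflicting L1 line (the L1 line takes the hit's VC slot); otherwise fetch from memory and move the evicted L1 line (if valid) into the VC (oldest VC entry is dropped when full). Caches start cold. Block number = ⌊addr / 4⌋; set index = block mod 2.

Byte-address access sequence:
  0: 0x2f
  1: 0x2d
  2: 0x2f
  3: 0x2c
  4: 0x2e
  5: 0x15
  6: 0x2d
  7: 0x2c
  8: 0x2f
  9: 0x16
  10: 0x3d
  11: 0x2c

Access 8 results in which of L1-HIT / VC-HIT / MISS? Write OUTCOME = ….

0: 0x2f (blk 11, set 1) → MISS  vc=[]
1: 0x2d (blk 11, set 1) → L1-HIT  vc=[]
2: 0x2f (blk 11, set 1) → L1-HIT  vc=[]
3: 0x2c (blk 11, set 1) → L1-HIT  vc=[]
4: 0x2e (blk 11, set 1) → L1-HIT  vc=[]
5: 0x15 (blk 5, set 1) → MISS  vc=[11]
6: 0x2d (blk 11, set 1) → VC-HIT  vc=[5]
7: 0x2c (blk 11, set 1) → L1-HIT  vc=[5]
8: 0x2f (blk 11, set 1) → L1-HIT  vc=[5]
9: 0x16 (blk 5, set 1) → VC-HIT  vc=[11]
10: 0x3d (blk 15, set 1) → MISS  vc=[11, 5]
11: 0x2c (blk 11, set 1) → VC-HIT  vc=[15, 5]

OUTCOME = L1-HIT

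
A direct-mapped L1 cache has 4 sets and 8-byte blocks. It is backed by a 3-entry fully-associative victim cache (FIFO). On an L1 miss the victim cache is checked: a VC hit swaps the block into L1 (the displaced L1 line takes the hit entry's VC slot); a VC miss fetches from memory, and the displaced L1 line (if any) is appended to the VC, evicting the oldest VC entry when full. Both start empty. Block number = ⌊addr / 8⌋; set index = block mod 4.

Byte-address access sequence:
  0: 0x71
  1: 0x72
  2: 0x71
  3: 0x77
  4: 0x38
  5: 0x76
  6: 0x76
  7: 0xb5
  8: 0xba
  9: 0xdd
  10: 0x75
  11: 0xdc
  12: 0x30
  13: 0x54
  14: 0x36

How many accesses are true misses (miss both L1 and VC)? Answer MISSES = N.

MISSES = 7

0: 0x71 (blk 14, set 2) → MISS  vc=[]
1: 0x72 (blk 14, set 2) → L1-HIT  vc=[]
2: 0x71 (blk 14, set 2) → L1-HIT  vc=[]
3: 0x77 (blk 14, set 2) → L1-HIT  vc=[]
4: 0x38 (blk 7, set 3) → MISS  vc=[]
5: 0x76 (blk 14, set 2) → L1-HIT  vc=[]
6: 0x76 (blk 14, set 2) → L1-HIT  vc=[]
7: 0xb5 (blk 22, set 2) → MISS  vc=[14]
8: 0xba (blk 23, set 3) → MISS  vc=[14, 7]
9: 0xdd (blk 27, set 3) → MISS  vc=[14, 7, 23]
10: 0x75 (blk 14, set 2) → VC-HIT  vc=[22, 7, 23]
11: 0xdc (blk 27, set 3) → L1-HIT  vc=[22, 7, 23]
12: 0x30 (blk 6, set 2) → MISS  vc=[7, 23, 14]
13: 0x54 (blk 10, set 2) → MISS  vc=[23, 14, 6]
14: 0x36 (blk 6, set 2) → VC-HIT  vc=[23, 14, 10]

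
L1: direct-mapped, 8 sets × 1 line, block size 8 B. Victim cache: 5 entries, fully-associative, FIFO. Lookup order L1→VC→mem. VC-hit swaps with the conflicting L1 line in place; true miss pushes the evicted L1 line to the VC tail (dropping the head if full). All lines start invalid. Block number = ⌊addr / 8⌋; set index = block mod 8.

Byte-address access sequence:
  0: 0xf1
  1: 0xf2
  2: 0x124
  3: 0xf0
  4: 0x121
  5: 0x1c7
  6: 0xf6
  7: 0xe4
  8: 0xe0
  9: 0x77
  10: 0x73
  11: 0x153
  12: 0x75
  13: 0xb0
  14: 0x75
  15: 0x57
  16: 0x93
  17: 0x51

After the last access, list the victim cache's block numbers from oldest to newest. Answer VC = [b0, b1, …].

#0 0xf1→b30/s6 MISS; vc=[]
#1 0xf2→b30/s6 L1-HIT; vc=[]
#2 0x124→b36/s4 MISS; vc=[]
#3 0xf0→b30/s6 L1-HIT; vc=[]
#4 0x121→b36/s4 L1-HIT; vc=[]
#5 0x1c7→b56/s0 MISS; vc=[]
#6 0xf6→b30/s6 L1-HIT; vc=[]
#7 0xe4→b28/s4 MISS; vc=[36]
#8 0xe0→b28/s4 L1-HIT; vc=[36]
#9 0x77→b14/s6 MISS; vc=[36,30]
#10 0x73→b14/s6 L1-HIT; vc=[36,30]
#11 0x153→b42/s2 MISS; vc=[36,30]
#12 0x75→b14/s6 L1-HIT; vc=[36,30]
#13 0xb0→b22/s6 MISS; vc=[36,30,14]
#14 0x75→b14/s6 VC-HIT; vc=[36,30,22]
#15 0x57→b10/s2 MISS; vc=[36,30,22,42]
#16 0x93→b18/s2 MISS; vc=[36,30,22,42,10]
#17 0x51→b10/s2 VC-HIT; vc=[36,30,22,42,18]

VC = [36, 30, 22, 42, 18]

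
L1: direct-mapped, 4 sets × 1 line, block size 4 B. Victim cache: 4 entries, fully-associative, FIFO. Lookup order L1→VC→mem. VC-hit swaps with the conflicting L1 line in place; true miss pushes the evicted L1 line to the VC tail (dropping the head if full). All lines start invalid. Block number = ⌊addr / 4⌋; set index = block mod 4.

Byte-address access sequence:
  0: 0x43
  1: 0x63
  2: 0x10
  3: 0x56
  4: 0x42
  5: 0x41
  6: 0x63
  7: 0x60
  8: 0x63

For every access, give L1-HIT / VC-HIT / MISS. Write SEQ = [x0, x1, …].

SEQ = [MISS, MISS, MISS, MISS, VC-HIT, L1-HIT, VC-HIT, L1-HIT, L1-HIT]

#0 0x43→b16/s0 MISS; vc=[]
#1 0x63→b24/s0 MISS; vc=[16]
#2 0x10→b4/s0 MISS; vc=[16,24]
#3 0x56→b21/s1 MISS; vc=[16,24]
#4 0x42→b16/s0 VC-HIT; vc=[4,24]
#5 0x41→b16/s0 L1-HIT; vc=[4,24]
#6 0x63→b24/s0 VC-HIT; vc=[4,16]
#7 0x60→b24/s0 L1-HIT; vc=[4,16]
#8 0x63→b24/s0 L1-HIT; vc=[4,16]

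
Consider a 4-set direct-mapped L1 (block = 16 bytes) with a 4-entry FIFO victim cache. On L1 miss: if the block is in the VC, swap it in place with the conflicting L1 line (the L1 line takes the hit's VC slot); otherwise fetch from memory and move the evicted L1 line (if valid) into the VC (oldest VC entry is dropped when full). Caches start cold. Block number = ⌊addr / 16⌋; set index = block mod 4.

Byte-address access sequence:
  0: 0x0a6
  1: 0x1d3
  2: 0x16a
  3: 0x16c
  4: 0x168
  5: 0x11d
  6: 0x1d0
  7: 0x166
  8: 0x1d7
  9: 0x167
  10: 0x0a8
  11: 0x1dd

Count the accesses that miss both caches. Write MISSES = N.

MISSES = 4

0: 0xa6 (blk 10, set 2) → MISS  vc=[]
1: 0x1d3 (blk 29, set 1) → MISS  vc=[]
2: 0x16a (blk 22, set 2) → MISS  vc=[10]
3: 0x16c (blk 22, set 2) → L1-HIT  vc=[10]
4: 0x168 (blk 22, set 2) → L1-HIT  vc=[10]
5: 0x11d (blk 17, set 1) → MISS  vc=[10, 29]
6: 0x1d0 (blk 29, set 1) → VC-HIT  vc=[10, 17]
7: 0x166 (blk 22, set 2) → L1-HIT  vc=[10, 17]
8: 0x1d7 (blk 29, set 1) → L1-HIT  vc=[10, 17]
9: 0x167 (blk 22, set 2) → L1-HIT  vc=[10, 17]
10: 0xa8 (blk 10, set 2) → VC-HIT  vc=[22, 17]
11: 0x1dd (blk 29, set 1) → L1-HIT  vc=[22, 17]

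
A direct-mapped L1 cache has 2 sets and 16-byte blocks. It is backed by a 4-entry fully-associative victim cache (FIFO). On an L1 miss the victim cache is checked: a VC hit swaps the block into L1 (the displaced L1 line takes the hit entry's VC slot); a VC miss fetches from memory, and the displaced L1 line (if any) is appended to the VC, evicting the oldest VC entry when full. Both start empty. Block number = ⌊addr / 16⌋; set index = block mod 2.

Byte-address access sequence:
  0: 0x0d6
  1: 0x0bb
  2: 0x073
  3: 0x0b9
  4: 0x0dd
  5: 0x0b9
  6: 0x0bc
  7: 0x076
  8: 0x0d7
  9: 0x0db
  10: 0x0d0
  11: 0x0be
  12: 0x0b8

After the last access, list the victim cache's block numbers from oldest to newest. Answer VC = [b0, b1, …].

#0 0xd6→b13/s1 MISS; vc=[]
#1 0xbb→b11/s1 MISS; vc=[13]
#2 0x73→b7/s1 MISS; vc=[13,11]
#3 0xb9→b11/s1 VC-HIT; vc=[13,7]
#4 0xdd→b13/s1 VC-HIT; vc=[11,7]
#5 0xb9→b11/s1 VC-HIT; vc=[13,7]
#6 0xbc→b11/s1 L1-HIT; vc=[13,7]
#7 0x76→b7/s1 VC-HIT; vc=[13,11]
#8 0xd7→b13/s1 VC-HIT; vc=[7,11]
#9 0xdb→b13/s1 L1-HIT; vc=[7,11]
#10 0xd0→b13/s1 L1-HIT; vc=[7,11]
#11 0xbe→b11/s1 VC-HIT; vc=[7,13]
#12 0xb8→b11/s1 L1-HIT; vc=[7,13]

VC = [7, 13]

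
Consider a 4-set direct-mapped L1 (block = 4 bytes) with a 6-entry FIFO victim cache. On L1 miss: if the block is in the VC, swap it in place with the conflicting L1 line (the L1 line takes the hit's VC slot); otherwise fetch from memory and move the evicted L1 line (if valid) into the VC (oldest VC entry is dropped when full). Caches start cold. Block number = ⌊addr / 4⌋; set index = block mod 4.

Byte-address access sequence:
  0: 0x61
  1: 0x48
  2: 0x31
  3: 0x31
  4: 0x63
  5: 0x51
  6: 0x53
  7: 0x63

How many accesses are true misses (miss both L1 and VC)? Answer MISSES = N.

  [0] addr=0x61 blk=24 s=0: MISS | VC []
  [1] addr=0x48 blk=18 s=2: MISS | VC []
  [2] addr=0x31 blk=12 s=0: MISS | VC [24]
  [3] addr=0x31 blk=12 s=0: L1-HIT | VC [24]
  [4] addr=0x63 blk=24 s=0: VC-HIT | VC [12]
  [5] addr=0x51 blk=20 s=0: MISS | VC [12, 24]
  [6] addr=0x53 blk=20 s=0: L1-HIT | VC [12, 24]
  [7] addr=0x63 blk=24 s=0: VC-HIT | VC [12, 20]

MISSES = 4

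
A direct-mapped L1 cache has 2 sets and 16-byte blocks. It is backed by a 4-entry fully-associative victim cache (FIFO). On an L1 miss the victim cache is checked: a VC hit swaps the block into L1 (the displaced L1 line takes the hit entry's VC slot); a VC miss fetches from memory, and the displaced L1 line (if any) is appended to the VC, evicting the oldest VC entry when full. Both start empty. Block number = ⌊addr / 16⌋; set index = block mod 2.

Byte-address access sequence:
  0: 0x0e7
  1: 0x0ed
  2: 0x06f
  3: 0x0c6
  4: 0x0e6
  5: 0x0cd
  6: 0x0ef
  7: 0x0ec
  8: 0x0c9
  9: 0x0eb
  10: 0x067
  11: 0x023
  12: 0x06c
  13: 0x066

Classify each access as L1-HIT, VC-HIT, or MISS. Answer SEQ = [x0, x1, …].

SEQ = [MISS, L1-HIT, MISS, MISS, VC-HIT, VC-HIT, VC-HIT, L1-HIT, VC-HIT, VC-HIT, VC-HIT, MISS, VC-HIT, L1-HIT]

  [0] addr=0xe7 blk=14 s=0: MISS | VC []
  [1] addr=0xed blk=14 s=0: L1-HIT | VC []
  [2] addr=0x6f blk=6 s=0: MISS | VC [14]
  [3] addr=0xc6 blk=12 s=0: MISS | VC [14, 6]
  [4] addr=0xe6 blk=14 s=0: VC-HIT | VC [12, 6]
  [5] addr=0xcd blk=12 s=0: VC-HIT | VC [14, 6]
  [6] addr=0xef blk=14 s=0: VC-HIT | VC [12, 6]
  [7] addr=0xec blk=14 s=0: L1-HIT | VC [12, 6]
  [8] addr=0xc9 blk=12 s=0: VC-HIT | VC [14, 6]
  [9] addr=0xeb blk=14 s=0: VC-HIT | VC [12, 6]
  [10] addr=0x67 blk=6 s=0: VC-HIT | VC [12, 14]
  [11] addr=0x23 blk=2 s=0: MISS | VC [12, 14, 6]
  [12] addr=0x6c blk=6 s=0: VC-HIT | VC [12, 14, 2]
  [13] addr=0x66 blk=6 s=0: L1-HIT | VC [12, 14, 2]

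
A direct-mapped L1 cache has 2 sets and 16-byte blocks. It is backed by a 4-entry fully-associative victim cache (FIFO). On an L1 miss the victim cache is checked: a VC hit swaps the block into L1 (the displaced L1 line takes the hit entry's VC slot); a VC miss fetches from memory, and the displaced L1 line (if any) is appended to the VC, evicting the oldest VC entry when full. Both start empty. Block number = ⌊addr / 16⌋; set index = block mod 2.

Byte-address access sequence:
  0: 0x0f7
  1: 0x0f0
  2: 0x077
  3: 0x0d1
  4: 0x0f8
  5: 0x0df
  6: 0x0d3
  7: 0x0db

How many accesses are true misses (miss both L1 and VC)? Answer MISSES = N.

MISSES = 3

0: 0xf7 (blk 15, set 1) → MISS  vc=[]
1: 0xf0 (blk 15, set 1) → L1-HIT  vc=[]
2: 0x77 (blk 7, set 1) → MISS  vc=[15]
3: 0xd1 (blk 13, set 1) → MISS  vc=[15, 7]
4: 0xf8 (blk 15, set 1) → VC-HIT  vc=[13, 7]
5: 0xdf (blk 13, set 1) → VC-HIT  vc=[15, 7]
6: 0xd3 (blk 13, set 1) → L1-HIT  vc=[15, 7]
7: 0xdb (blk 13, set 1) → L1-HIT  vc=[15, 7]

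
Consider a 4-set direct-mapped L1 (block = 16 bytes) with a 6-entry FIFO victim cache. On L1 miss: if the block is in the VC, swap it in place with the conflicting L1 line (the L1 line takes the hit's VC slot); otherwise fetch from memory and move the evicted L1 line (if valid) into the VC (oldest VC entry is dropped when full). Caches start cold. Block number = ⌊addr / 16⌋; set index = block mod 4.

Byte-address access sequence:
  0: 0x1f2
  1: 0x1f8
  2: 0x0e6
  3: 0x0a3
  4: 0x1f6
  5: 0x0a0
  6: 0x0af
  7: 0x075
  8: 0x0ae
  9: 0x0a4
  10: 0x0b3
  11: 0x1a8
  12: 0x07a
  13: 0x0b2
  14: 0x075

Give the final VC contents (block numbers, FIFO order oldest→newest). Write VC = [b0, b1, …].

  [0] addr=0x1f2 blk=31 s=3: MISS | VC []
  [1] addr=0x1f8 blk=31 s=3: L1-HIT | VC []
  [2] addr=0xe6 blk=14 s=2: MISS | VC []
  [3] addr=0xa3 blk=10 s=2: MISS | VC [14]
  [4] addr=0x1f6 blk=31 s=3: L1-HIT | VC [14]
  [5] addr=0xa0 blk=10 s=2: L1-HIT | VC [14]
  [6] addr=0xaf blk=10 s=2: L1-HIT | VC [14]
  [7] addr=0x75 blk=7 s=3: MISS | VC [14, 31]
  [8] addr=0xae blk=10 s=2: L1-HIT | VC [14, 31]
  [9] addr=0xa4 blk=10 s=2: L1-HIT | VC [14, 31]
  [10] addr=0xb3 blk=11 s=3: MISS | VC [14, 31, 7]
  [11] addr=0x1a8 blk=26 s=2: MISS | VC [14, 31, 7, 10]
  [12] addr=0x7a blk=7 s=3: VC-HIT | VC [14, 31, 11, 10]
  [13] addr=0xb2 blk=11 s=3: VC-HIT | VC [14, 31, 7, 10]
  [14] addr=0x75 blk=7 s=3: VC-HIT | VC [14, 31, 11, 10]

VC = [14, 31, 11, 10]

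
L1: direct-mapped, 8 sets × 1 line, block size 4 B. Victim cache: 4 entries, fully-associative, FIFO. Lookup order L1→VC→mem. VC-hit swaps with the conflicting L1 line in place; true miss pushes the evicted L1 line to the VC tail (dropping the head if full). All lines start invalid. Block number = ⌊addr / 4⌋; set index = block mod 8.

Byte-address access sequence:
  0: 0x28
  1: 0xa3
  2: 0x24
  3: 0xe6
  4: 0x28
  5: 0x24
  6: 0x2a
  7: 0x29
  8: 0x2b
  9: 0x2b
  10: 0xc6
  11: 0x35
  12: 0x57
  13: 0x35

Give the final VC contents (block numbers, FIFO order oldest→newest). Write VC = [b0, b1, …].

VC = [57, 9, 21]

  [0] addr=0x28 blk=10 s=2: MISS | VC []
  [1] addr=0xa3 blk=40 s=0: MISS | VC []
  [2] addr=0x24 blk=9 s=1: MISS | VC []
  [3] addr=0xe6 blk=57 s=1: MISS | VC [9]
  [4] addr=0x28 blk=10 s=2: L1-HIT | VC [9]
  [5] addr=0x24 blk=9 s=1: VC-HIT | VC [57]
  [6] addr=0x2a blk=10 s=2: L1-HIT | VC [57]
  [7] addr=0x29 blk=10 s=2: L1-HIT | VC [57]
  [8] addr=0x2b blk=10 s=2: L1-HIT | VC [57]
  [9] addr=0x2b blk=10 s=2: L1-HIT | VC [57]
  [10] addr=0xc6 blk=49 s=1: MISS | VC [57, 9]
  [11] addr=0x35 blk=13 s=5: MISS | VC [57, 9]
  [12] addr=0x57 blk=21 s=5: MISS | VC [57, 9, 13]
  [13] addr=0x35 blk=13 s=5: VC-HIT | VC [57, 9, 21]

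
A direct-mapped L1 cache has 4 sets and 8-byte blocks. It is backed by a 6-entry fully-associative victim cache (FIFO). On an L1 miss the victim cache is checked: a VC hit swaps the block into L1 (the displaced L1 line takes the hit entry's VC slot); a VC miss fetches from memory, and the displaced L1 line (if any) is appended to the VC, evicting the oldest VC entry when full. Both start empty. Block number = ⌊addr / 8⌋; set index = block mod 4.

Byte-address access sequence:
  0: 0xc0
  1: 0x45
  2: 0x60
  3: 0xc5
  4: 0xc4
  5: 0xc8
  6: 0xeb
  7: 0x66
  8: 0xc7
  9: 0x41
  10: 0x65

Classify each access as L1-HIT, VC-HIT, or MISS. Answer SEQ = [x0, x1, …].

#0 0xc0→b24/s0 MISS; vc=[]
#1 0x45→b8/s0 MISS; vc=[24]
#2 0x60→b12/s0 MISS; vc=[24,8]
#3 0xc5→b24/s0 VC-HIT; vc=[12,8]
#4 0xc4→b24/s0 L1-HIT; vc=[12,8]
#5 0xc8→b25/s1 MISS; vc=[12,8]
#6 0xeb→b29/s1 MISS; vc=[12,8,25]
#7 0x66→b12/s0 VC-HIT; vc=[24,8,25]
#8 0xc7→b24/s0 VC-HIT; vc=[12,8,25]
#9 0x41→b8/s0 VC-HIT; vc=[12,24,25]
#10 0x65→b12/s0 VC-HIT; vc=[8,24,25]

SEQ = [MISS, MISS, MISS, VC-HIT, L1-HIT, MISS, MISS, VC-HIT, VC-HIT, VC-HIT, VC-HIT]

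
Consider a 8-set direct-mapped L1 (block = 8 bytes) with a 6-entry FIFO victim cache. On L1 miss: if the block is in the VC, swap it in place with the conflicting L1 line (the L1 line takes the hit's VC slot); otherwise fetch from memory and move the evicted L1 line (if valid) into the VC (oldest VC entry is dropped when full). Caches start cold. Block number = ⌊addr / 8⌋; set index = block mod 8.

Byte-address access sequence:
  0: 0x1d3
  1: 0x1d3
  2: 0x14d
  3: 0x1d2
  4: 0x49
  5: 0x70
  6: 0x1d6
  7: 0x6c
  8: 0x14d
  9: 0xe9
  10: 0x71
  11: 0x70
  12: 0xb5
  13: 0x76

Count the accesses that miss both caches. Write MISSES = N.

MISSES = 7

#0 0x1d3→b58/s2 MISS; vc=[]
#1 0x1d3→b58/s2 L1-HIT; vc=[]
#2 0x14d→b41/s1 MISS; vc=[]
#3 0x1d2→b58/s2 L1-HIT; vc=[]
#4 0x49→b9/s1 MISS; vc=[41]
#5 0x70→b14/s6 MISS; vc=[41]
#6 0x1d6→b58/s2 L1-HIT; vc=[41]
#7 0x6c→b13/s5 MISS; vc=[41]
#8 0x14d→b41/s1 VC-HIT; vc=[9]
#9 0xe9→b29/s5 MISS; vc=[9,13]
#10 0x71→b14/s6 L1-HIT; vc=[9,13]
#11 0x70→b14/s6 L1-HIT; vc=[9,13]
#12 0xb5→b22/s6 MISS; vc=[9,13,14]
#13 0x76→b14/s6 VC-HIT; vc=[9,13,22]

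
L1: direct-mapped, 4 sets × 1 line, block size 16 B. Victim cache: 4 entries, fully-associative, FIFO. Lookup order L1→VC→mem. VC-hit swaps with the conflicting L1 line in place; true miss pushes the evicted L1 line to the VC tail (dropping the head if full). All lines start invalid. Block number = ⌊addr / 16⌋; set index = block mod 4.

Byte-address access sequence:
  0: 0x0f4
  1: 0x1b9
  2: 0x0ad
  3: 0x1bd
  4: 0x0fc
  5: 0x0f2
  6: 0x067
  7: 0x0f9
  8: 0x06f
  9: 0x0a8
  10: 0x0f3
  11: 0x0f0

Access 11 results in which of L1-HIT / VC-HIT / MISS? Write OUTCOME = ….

  [0] addr=0xf4 blk=15 s=3: MISS | VC []
  [1] addr=0x1b9 blk=27 s=3: MISS | VC [15]
  [2] addr=0xad blk=10 s=2: MISS | VC [15]
  [3] addr=0x1bd blk=27 s=3: L1-HIT | VC [15]
  [4] addr=0xfc blk=15 s=3: VC-HIT | VC [27]
  [5] addr=0xf2 blk=15 s=3: L1-HIT | VC [27]
  [6] addr=0x67 blk=6 s=2: MISS | VC [27, 10]
  [7] addr=0xf9 blk=15 s=3: L1-HIT | VC [27, 10]
  [8] addr=0x6f blk=6 s=2: L1-HIT | VC [27, 10]
  [9] addr=0xa8 blk=10 s=2: VC-HIT | VC [27, 6]
  [10] addr=0xf3 blk=15 s=3: L1-HIT | VC [27, 6]
  [11] addr=0xf0 blk=15 s=3: L1-HIT | VC [27, 6]

OUTCOME = L1-HIT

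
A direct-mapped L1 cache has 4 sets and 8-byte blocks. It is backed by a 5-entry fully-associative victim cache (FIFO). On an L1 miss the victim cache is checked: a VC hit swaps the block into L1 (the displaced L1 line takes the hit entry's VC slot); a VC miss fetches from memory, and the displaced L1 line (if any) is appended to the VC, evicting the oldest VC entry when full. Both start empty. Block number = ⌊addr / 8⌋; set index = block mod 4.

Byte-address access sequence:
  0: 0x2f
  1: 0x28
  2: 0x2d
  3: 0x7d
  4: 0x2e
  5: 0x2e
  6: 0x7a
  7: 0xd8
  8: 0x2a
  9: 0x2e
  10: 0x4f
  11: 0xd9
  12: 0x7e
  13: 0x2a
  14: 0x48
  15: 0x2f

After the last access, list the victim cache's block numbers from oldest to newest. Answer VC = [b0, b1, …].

  [0] addr=0x2f blk=5 s=1: MISS | VC []
  [1] addr=0x28 blk=5 s=1: L1-HIT | VC []
  [2] addr=0x2d blk=5 s=1: L1-HIT | VC []
  [3] addr=0x7d blk=15 s=3: MISS | VC []
  [4] addr=0x2e blk=5 s=1: L1-HIT | VC []
  [5] addr=0x2e blk=5 s=1: L1-HIT | VC []
  [6] addr=0x7a blk=15 s=3: L1-HIT | VC []
  [7] addr=0xd8 blk=27 s=3: MISS | VC [15]
  [8] addr=0x2a blk=5 s=1: L1-HIT | VC [15]
  [9] addr=0x2e blk=5 s=1: L1-HIT | VC [15]
  [10] addr=0x4f blk=9 s=1: MISS | VC [15, 5]
  [11] addr=0xd9 blk=27 s=3: L1-HIT | VC [15, 5]
  [12] addr=0x7e blk=15 s=3: VC-HIT | VC [27, 5]
  [13] addr=0x2a blk=5 s=1: VC-HIT | VC [27, 9]
  [14] addr=0x48 blk=9 s=1: VC-HIT | VC [27, 5]
  [15] addr=0x2f blk=5 s=1: VC-HIT | VC [27, 9]

VC = [27, 9]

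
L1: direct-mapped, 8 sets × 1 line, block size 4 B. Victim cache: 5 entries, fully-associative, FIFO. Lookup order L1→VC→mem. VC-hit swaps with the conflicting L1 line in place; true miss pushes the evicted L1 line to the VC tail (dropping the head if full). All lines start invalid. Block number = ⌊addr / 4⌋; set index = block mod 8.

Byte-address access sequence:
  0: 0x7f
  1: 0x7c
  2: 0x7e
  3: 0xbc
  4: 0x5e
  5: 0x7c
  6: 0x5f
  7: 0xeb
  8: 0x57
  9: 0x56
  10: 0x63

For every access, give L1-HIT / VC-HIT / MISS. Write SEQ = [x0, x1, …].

0: 0x7f (blk 31, set 7) → MISS  vc=[]
1: 0x7c (blk 31, set 7) → L1-HIT  vc=[]
2: 0x7e (blk 31, set 7) → L1-HIT  vc=[]
3: 0xbc (blk 47, set 7) → MISS  vc=[31]
4: 0x5e (blk 23, set 7) → MISS  vc=[31, 47]
5: 0x7c (blk 31, set 7) → VC-HIT  vc=[23, 47]
6: 0x5f (blk 23, set 7) → VC-HIT  vc=[31, 47]
7: 0xeb (blk 58, set 2) → MISS  vc=[31, 47]
8: 0x57 (blk 21, set 5) → MISS  vc=[31, 47]
9: 0x56 (blk 21, set 5) → L1-HIT  vc=[31, 47]
10: 0x63 (blk 24, set 0) → MISS  vc=[31, 47]

SEQ = [MISS, L1-HIT, L1-HIT, MISS, MISS, VC-HIT, VC-HIT, MISS, MISS, L1-HIT, MISS]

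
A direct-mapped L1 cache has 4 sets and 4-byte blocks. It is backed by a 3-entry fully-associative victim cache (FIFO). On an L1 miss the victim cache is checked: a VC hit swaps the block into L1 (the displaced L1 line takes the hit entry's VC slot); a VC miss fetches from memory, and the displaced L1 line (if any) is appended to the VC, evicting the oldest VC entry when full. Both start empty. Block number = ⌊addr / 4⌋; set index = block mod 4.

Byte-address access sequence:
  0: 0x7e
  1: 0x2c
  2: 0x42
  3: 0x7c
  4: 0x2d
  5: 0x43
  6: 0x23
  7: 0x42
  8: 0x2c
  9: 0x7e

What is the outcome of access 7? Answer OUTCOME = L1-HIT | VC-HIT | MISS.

OUTCOME = VC-HIT

#0 0x7e→b31/s3 MISS; vc=[]
#1 0x2c→b11/s3 MISS; vc=[31]
#2 0x42→b16/s0 MISS; vc=[31]
#3 0x7c→b31/s3 VC-HIT; vc=[11]
#4 0x2d→b11/s3 VC-HIT; vc=[31]
#5 0x43→b16/s0 L1-HIT; vc=[31]
#6 0x23→b8/s0 MISS; vc=[31,16]
#7 0x42→b16/s0 VC-HIT; vc=[31,8]
#8 0x2c→b11/s3 L1-HIT; vc=[31,8]
#9 0x7e→b31/s3 VC-HIT; vc=[11,8]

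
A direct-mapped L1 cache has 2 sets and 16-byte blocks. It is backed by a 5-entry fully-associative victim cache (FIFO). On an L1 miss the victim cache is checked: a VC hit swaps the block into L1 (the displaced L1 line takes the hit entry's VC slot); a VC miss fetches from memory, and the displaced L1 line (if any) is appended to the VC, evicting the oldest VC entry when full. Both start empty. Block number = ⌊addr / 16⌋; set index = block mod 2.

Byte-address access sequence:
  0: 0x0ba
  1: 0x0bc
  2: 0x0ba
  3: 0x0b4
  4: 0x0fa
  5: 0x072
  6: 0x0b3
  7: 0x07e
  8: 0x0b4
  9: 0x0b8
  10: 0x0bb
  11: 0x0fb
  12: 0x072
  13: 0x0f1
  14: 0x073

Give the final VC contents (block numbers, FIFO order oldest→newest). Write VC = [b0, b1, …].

0: 0xba (blk 11, set 1) → MISS  vc=[]
1: 0xbc (blk 11, set 1) → L1-HIT  vc=[]
2: 0xba (blk 11, set 1) → L1-HIT  vc=[]
3: 0xb4 (blk 11, set 1) → L1-HIT  vc=[]
4: 0xfa (blk 15, set 1) → MISS  vc=[11]
5: 0x72 (blk 7, set 1) → MISS  vc=[11, 15]
6: 0xb3 (blk 11, set 1) → VC-HIT  vc=[7, 15]
7: 0x7e (blk 7, set 1) → VC-HIT  vc=[11, 15]
8: 0xb4 (blk 11, set 1) → VC-HIT  vc=[7, 15]
9: 0xb8 (blk 11, set 1) → L1-HIT  vc=[7, 15]
10: 0xbb (blk 11, set 1) → L1-HIT  vc=[7, 15]
11: 0xfb (blk 15, set 1) → VC-HIT  vc=[7, 11]
12: 0x72 (blk 7, set 1) → VC-HIT  vc=[15, 11]
13: 0xf1 (blk 15, set 1) → VC-HIT  vc=[7, 11]
14: 0x73 (blk 7, set 1) → VC-HIT  vc=[15, 11]

VC = [15, 11]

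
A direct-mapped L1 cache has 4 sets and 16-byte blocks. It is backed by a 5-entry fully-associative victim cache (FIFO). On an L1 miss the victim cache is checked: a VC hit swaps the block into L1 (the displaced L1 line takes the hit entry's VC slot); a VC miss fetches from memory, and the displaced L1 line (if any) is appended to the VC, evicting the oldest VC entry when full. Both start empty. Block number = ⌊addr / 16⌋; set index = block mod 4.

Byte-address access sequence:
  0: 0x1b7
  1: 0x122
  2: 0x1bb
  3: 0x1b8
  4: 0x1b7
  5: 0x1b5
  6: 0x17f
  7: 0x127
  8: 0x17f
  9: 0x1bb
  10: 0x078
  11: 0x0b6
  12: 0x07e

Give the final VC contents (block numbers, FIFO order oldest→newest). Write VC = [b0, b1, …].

  [0] addr=0x1b7 blk=27 s=3: MISS | VC []
  [1] addr=0x122 blk=18 s=2: MISS | VC []
  [2] addr=0x1bb blk=27 s=3: L1-HIT | VC []
  [3] addr=0x1b8 blk=27 s=3: L1-HIT | VC []
  [4] addr=0x1b7 blk=27 s=3: L1-HIT | VC []
  [5] addr=0x1b5 blk=27 s=3: L1-HIT | VC []
  [6] addr=0x17f blk=23 s=3: MISS | VC [27]
  [7] addr=0x127 blk=18 s=2: L1-HIT | VC [27]
  [8] addr=0x17f blk=23 s=3: L1-HIT | VC [27]
  [9] addr=0x1bb blk=27 s=3: VC-HIT | VC [23]
  [10] addr=0x78 blk=7 s=3: MISS | VC [23, 27]
  [11] addr=0xb6 blk=11 s=3: MISS | VC [23, 27, 7]
  [12] addr=0x7e blk=7 s=3: VC-HIT | VC [23, 27, 11]

VC = [23, 27, 11]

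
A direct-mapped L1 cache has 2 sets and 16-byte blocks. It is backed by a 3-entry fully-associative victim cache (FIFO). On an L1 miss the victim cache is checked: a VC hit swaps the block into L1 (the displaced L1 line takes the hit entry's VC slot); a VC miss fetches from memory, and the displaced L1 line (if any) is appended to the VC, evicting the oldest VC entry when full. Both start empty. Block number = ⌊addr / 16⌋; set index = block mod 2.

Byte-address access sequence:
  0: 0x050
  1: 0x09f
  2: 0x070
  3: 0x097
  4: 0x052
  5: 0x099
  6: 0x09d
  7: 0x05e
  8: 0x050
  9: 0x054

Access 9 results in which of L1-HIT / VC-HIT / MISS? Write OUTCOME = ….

0: 0x50 (blk 5, set 1) → MISS  vc=[]
1: 0x9f (blk 9, set 1) → MISS  vc=[5]
2: 0x70 (blk 7, set 1) → MISS  vc=[5, 9]
3: 0x97 (blk 9, set 1) → VC-HIT  vc=[5, 7]
4: 0x52 (blk 5, set 1) → VC-HIT  vc=[9, 7]
5: 0x99 (blk 9, set 1) → VC-HIT  vc=[5, 7]
6: 0x9d (blk 9, set 1) → L1-HIT  vc=[5, 7]
7: 0x5e (blk 5, set 1) → VC-HIT  vc=[9, 7]
8: 0x50 (blk 5, set 1) → L1-HIT  vc=[9, 7]
9: 0x54 (blk 5, set 1) → L1-HIT  vc=[9, 7]

OUTCOME = L1-HIT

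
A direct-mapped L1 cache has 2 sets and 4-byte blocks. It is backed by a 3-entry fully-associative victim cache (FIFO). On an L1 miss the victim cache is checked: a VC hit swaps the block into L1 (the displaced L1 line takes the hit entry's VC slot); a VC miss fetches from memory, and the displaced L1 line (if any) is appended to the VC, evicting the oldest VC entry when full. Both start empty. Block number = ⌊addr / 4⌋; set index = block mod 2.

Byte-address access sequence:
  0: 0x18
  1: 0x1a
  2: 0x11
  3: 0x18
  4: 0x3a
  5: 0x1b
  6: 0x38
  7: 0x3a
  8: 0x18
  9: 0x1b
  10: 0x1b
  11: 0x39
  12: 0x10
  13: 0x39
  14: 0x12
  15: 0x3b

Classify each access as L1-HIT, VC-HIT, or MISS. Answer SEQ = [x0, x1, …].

0: 0x18 (blk 6, set 0) → MISS  vc=[]
1: 0x1a (blk 6, set 0) → L1-HIT  vc=[]
2: 0x11 (blk 4, set 0) → MISS  vc=[6]
3: 0x18 (blk 6, set 0) → VC-HIT  vc=[4]
4: 0x3a (blk 14, set 0) → MISS  vc=[4, 6]
5: 0x1b (blk 6, set 0) → VC-HIT  vc=[4, 14]
6: 0x38 (blk 14, set 0) → VC-HIT  vc=[4, 6]
7: 0x3a (blk 14, set 0) → L1-HIT  vc=[4, 6]
8: 0x18 (blk 6, set 0) → VC-HIT  vc=[4, 14]
9: 0x1b (blk 6, set 0) → L1-HIT  vc=[4, 14]
10: 0x1b (blk 6, set 0) → L1-HIT  vc=[4, 14]
11: 0x39 (blk 14, set 0) → VC-HIT  vc=[4, 6]
12: 0x10 (blk 4, set 0) → VC-HIT  vc=[14, 6]
13: 0x39 (blk 14, set 0) → VC-HIT  vc=[4, 6]
14: 0x12 (blk 4, set 0) → VC-HIT  vc=[14, 6]
15: 0x3b (blk 14, set 0) → VC-HIT  vc=[4, 6]

SEQ = [MISS, L1-HIT, MISS, VC-HIT, MISS, VC-HIT, VC-HIT, L1-HIT, VC-HIT, L1-HIT, L1-HIT, VC-HIT, VC-HIT, VC-HIT, VC-HIT, VC-HIT]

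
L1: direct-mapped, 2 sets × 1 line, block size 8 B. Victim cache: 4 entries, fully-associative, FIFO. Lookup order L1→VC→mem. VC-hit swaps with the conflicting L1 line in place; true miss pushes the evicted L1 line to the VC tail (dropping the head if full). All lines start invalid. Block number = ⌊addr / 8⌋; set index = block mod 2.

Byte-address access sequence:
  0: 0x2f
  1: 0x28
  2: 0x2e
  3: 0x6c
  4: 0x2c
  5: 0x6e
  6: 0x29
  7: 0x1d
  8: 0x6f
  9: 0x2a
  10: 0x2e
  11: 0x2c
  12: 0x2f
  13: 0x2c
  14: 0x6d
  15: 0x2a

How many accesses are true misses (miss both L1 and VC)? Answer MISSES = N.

MISSES = 3

0: 0x2f (blk 5, set 1) → MISS  vc=[]
1: 0x28 (blk 5, set 1) → L1-HIT  vc=[]
2: 0x2e (blk 5, set 1) → L1-HIT  vc=[]
3: 0x6c (blk 13, set 1) → MISS  vc=[5]
4: 0x2c (blk 5, set 1) → VC-HIT  vc=[13]
5: 0x6e (blk 13, set 1) → VC-HIT  vc=[5]
6: 0x29 (blk 5, set 1) → VC-HIT  vc=[13]
7: 0x1d (blk 3, set 1) → MISS  vc=[13, 5]
8: 0x6f (blk 13, set 1) → VC-HIT  vc=[3, 5]
9: 0x2a (blk 5, set 1) → VC-HIT  vc=[3, 13]
10: 0x2e (blk 5, set 1) → L1-HIT  vc=[3, 13]
11: 0x2c (blk 5, set 1) → L1-HIT  vc=[3, 13]
12: 0x2f (blk 5, set 1) → L1-HIT  vc=[3, 13]
13: 0x2c (blk 5, set 1) → L1-HIT  vc=[3, 13]
14: 0x6d (blk 13, set 1) → VC-HIT  vc=[3, 5]
15: 0x2a (blk 5, set 1) → VC-HIT  vc=[3, 13]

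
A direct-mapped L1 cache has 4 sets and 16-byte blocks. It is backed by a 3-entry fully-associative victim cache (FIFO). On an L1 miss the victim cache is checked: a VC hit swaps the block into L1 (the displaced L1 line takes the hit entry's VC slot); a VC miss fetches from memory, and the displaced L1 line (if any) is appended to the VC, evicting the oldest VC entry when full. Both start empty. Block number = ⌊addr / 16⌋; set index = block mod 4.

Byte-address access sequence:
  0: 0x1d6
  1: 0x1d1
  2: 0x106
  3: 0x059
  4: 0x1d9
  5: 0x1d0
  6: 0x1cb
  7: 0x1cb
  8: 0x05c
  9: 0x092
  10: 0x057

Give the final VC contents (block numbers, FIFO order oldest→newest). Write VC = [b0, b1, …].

VC = [29, 16, 9]

  [0] addr=0x1d6 blk=29 s=1: MISS | VC []
  [1] addr=0x1d1 blk=29 s=1: L1-HIT | VC []
  [2] addr=0x106 blk=16 s=0: MISS | VC []
  [3] addr=0x59 blk=5 s=1: MISS | VC [29]
  [4] addr=0x1d9 blk=29 s=1: VC-HIT | VC [5]
  [5] addr=0x1d0 blk=29 s=1: L1-HIT | VC [5]
  [6] addr=0x1cb blk=28 s=0: MISS | VC [5, 16]
  [7] addr=0x1cb blk=28 s=0: L1-HIT | VC [5, 16]
  [8] addr=0x5c blk=5 s=1: VC-HIT | VC [29, 16]
  [9] addr=0x92 blk=9 s=1: MISS | VC [29, 16, 5]
  [10] addr=0x57 blk=5 s=1: VC-HIT | VC [29, 16, 9]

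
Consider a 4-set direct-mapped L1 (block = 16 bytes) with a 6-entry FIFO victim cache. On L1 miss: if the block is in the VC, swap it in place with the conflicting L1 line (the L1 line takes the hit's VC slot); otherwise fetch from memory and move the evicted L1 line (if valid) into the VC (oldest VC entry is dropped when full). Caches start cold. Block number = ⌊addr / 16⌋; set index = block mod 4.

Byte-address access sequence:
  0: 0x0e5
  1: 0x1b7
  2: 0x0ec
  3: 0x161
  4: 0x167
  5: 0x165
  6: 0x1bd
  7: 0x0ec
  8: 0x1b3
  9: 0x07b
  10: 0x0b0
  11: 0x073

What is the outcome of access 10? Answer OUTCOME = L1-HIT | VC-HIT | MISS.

0: 0xe5 (blk 14, set 2) → MISS  vc=[]
1: 0x1b7 (blk 27, set 3) → MISS  vc=[]
2: 0xec (blk 14, set 2) → L1-HIT  vc=[]
3: 0x161 (blk 22, set 2) → MISS  vc=[14]
4: 0x167 (blk 22, set 2) → L1-HIT  vc=[14]
5: 0x165 (blk 22, set 2) → L1-HIT  vc=[14]
6: 0x1bd (blk 27, set 3) → L1-HIT  vc=[14]
7: 0xec (blk 14, set 2) → VC-HIT  vc=[22]
8: 0x1b3 (blk 27, set 3) → L1-HIT  vc=[22]
9: 0x7b (blk 7, set 3) → MISS  vc=[22, 27]
10: 0xb0 (blk 11, set 3) → MISS  vc=[22, 27, 7]
11: 0x73 (blk 7, set 3) → VC-HIT  vc=[22, 27, 11]

OUTCOME = MISS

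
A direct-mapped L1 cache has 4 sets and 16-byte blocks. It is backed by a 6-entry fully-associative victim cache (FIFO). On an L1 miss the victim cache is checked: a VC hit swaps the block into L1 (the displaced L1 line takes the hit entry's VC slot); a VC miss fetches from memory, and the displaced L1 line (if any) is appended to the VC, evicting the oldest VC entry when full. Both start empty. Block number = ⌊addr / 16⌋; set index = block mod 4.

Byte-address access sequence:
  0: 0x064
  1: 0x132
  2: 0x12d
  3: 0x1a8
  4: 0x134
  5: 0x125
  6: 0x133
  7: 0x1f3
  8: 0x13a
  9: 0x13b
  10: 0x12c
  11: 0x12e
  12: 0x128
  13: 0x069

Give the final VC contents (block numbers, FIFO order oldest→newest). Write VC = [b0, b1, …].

VC = [18, 26, 31]

  [0] addr=0x64 blk=6 s=2: MISS | VC []
  [1] addr=0x132 blk=19 s=3: MISS | VC []
  [2] addr=0x12d blk=18 s=2: MISS | VC [6]
  [3] addr=0x1a8 blk=26 s=2: MISS | VC [6, 18]
  [4] addr=0x134 blk=19 s=3: L1-HIT | VC [6, 18]
  [5] addr=0x125 blk=18 s=2: VC-HIT | VC [6, 26]
  [6] addr=0x133 blk=19 s=3: L1-HIT | VC [6, 26]
  [7] addr=0x1f3 blk=31 s=3: MISS | VC [6, 26, 19]
  [8] addr=0x13a blk=19 s=3: VC-HIT | VC [6, 26, 31]
  [9] addr=0x13b blk=19 s=3: L1-HIT | VC [6, 26, 31]
  [10] addr=0x12c blk=18 s=2: L1-HIT | VC [6, 26, 31]
  [11] addr=0x12e blk=18 s=2: L1-HIT | VC [6, 26, 31]
  [12] addr=0x128 blk=18 s=2: L1-HIT | VC [6, 26, 31]
  [13] addr=0x69 blk=6 s=2: VC-HIT | VC [18, 26, 31]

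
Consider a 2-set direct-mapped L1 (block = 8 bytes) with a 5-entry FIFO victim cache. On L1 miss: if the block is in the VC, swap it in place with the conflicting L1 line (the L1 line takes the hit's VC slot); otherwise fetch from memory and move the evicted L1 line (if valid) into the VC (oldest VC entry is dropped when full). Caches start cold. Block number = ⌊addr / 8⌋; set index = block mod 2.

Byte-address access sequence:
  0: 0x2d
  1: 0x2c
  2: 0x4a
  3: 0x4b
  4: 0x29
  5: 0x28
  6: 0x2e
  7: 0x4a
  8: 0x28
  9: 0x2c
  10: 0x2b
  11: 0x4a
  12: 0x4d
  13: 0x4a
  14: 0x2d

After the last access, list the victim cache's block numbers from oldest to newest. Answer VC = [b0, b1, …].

  [0] addr=0x2d blk=5 s=1: MISS | VC []
  [1] addr=0x2c blk=5 s=1: L1-HIT | VC []
  [2] addr=0x4a blk=9 s=1: MISS | VC [5]
  [3] addr=0x4b blk=9 s=1: L1-HIT | VC [5]
  [4] addr=0x29 blk=5 s=1: VC-HIT | VC [9]
  [5] addr=0x28 blk=5 s=1: L1-HIT | VC [9]
  [6] addr=0x2e blk=5 s=1: L1-HIT | VC [9]
  [7] addr=0x4a blk=9 s=1: VC-HIT | VC [5]
  [8] addr=0x28 blk=5 s=1: VC-HIT | VC [9]
  [9] addr=0x2c blk=5 s=1: L1-HIT | VC [9]
  [10] addr=0x2b blk=5 s=1: L1-HIT | VC [9]
  [11] addr=0x4a blk=9 s=1: VC-HIT | VC [5]
  [12] addr=0x4d blk=9 s=1: L1-HIT | VC [5]
  [13] addr=0x4a blk=9 s=1: L1-HIT | VC [5]
  [14] addr=0x2d blk=5 s=1: VC-HIT | VC [9]

VC = [9]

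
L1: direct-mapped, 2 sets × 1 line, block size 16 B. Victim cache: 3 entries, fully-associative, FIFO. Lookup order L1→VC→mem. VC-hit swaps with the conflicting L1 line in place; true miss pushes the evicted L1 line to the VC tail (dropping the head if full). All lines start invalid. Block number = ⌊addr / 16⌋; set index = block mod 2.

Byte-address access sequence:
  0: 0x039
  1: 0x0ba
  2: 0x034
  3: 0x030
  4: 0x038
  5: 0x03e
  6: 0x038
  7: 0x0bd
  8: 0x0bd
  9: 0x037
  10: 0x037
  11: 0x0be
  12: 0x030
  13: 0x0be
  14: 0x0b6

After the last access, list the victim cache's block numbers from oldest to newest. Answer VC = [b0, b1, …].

  [0] addr=0x39 blk=3 s=1: MISS | VC []
  [1] addr=0xba blk=11 s=1: MISS | VC [3]
  [2] addr=0x34 blk=3 s=1: VC-HIT | VC [11]
  [3] addr=0x30 blk=3 s=1: L1-HIT | VC [11]
  [4] addr=0x38 blk=3 s=1: L1-HIT | VC [11]
  [5] addr=0x3e blk=3 s=1: L1-HIT | VC [11]
  [6] addr=0x38 blk=3 s=1: L1-HIT | VC [11]
  [7] addr=0xbd blk=11 s=1: VC-HIT | VC [3]
  [8] addr=0xbd blk=11 s=1: L1-HIT | VC [3]
  [9] addr=0x37 blk=3 s=1: VC-HIT | VC [11]
  [10] addr=0x37 blk=3 s=1: L1-HIT | VC [11]
  [11] addr=0xbe blk=11 s=1: VC-HIT | VC [3]
  [12] addr=0x30 blk=3 s=1: VC-HIT | VC [11]
  [13] addr=0xbe blk=11 s=1: VC-HIT | VC [3]
  [14] addr=0xb6 blk=11 s=1: L1-HIT | VC [3]

VC = [3]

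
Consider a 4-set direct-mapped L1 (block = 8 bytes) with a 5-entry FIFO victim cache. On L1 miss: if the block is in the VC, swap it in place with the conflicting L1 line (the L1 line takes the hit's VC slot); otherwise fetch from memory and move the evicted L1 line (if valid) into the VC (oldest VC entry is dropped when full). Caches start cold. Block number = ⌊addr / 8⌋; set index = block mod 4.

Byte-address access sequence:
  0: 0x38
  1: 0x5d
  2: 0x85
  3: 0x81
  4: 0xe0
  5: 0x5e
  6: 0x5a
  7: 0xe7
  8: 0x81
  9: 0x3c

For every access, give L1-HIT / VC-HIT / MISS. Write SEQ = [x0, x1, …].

#0 0x38→b7/s3 MISS; vc=[]
#1 0x5d→b11/s3 MISS; vc=[7]
#2 0x85→b16/s0 MISS; vc=[7]
#3 0x81→b16/s0 L1-HIT; vc=[7]
#4 0xe0→b28/s0 MISS; vc=[7,16]
#5 0x5e→b11/s3 L1-HIT; vc=[7,16]
#6 0x5a→b11/s3 L1-HIT; vc=[7,16]
#7 0xe7→b28/s0 L1-HIT; vc=[7,16]
#8 0x81→b16/s0 VC-HIT; vc=[7,28]
#9 0x3c→b7/s3 VC-HIT; vc=[11,28]

SEQ = [MISS, MISS, MISS, L1-HIT, MISS, L1-HIT, L1-HIT, L1-HIT, VC-HIT, VC-HIT]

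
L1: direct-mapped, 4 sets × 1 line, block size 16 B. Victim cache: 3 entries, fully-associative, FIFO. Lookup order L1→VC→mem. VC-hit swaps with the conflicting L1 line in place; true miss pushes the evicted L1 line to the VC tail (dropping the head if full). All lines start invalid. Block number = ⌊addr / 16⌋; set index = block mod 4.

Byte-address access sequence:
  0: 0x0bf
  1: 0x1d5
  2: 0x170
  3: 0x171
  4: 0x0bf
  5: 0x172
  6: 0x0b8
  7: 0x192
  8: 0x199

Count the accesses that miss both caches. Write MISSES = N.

  [0] addr=0xbf blk=11 s=3: MISS | VC []
  [1] addr=0x1d5 blk=29 s=1: MISS | VC []
  [2] addr=0x170 blk=23 s=3: MISS | VC [11]
  [3] addr=0x171 blk=23 s=3: L1-HIT | VC [11]
  [4] addr=0xbf blk=11 s=3: VC-HIT | VC [23]
  [5] addr=0x172 blk=23 s=3: VC-HIT | VC [11]
  [6] addr=0xb8 blk=11 s=3: VC-HIT | VC [23]
  [7] addr=0x192 blk=25 s=1: MISS | VC [23, 29]
  [8] addr=0x199 blk=25 s=1: L1-HIT | VC [23, 29]

MISSES = 4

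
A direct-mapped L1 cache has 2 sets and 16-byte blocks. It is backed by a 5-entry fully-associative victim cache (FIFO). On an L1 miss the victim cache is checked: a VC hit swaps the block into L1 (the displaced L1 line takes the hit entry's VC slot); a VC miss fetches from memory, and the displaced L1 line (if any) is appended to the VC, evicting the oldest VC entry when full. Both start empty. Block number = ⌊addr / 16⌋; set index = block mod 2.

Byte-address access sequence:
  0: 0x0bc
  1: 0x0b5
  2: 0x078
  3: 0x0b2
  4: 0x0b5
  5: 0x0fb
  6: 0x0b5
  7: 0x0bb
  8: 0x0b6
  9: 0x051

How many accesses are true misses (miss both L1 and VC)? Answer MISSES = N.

  [0] addr=0xbc blk=11 s=1: MISS | VC []
  [1] addr=0xb5 blk=11 s=1: L1-HIT | VC []
  [2] addr=0x78 blk=7 s=1: MISS | VC [11]
  [3] addr=0xb2 blk=11 s=1: VC-HIT | VC [7]
  [4] addr=0xb5 blk=11 s=1: L1-HIT | VC [7]
  [5] addr=0xfb blk=15 s=1: MISS | VC [7, 11]
  [6] addr=0xb5 blk=11 s=1: VC-HIT | VC [7, 15]
  [7] addr=0xbb blk=11 s=1: L1-HIT | VC [7, 15]
  [8] addr=0xb6 blk=11 s=1: L1-HIT | VC [7, 15]
  [9] addr=0x51 blk=5 s=1: MISS | VC [7, 15, 11]

MISSES = 4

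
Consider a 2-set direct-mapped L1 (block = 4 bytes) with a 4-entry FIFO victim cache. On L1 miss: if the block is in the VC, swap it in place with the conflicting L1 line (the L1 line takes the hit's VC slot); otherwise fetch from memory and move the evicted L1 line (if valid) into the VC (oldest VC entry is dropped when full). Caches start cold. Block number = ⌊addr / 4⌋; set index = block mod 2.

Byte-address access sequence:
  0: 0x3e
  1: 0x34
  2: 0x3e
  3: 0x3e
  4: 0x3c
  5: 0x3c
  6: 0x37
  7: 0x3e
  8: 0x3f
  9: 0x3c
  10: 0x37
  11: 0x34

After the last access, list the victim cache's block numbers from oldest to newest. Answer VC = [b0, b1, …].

0: 0x3e (blk 15, set 1) → MISS  vc=[]
1: 0x34 (blk 13, set 1) → MISS  vc=[15]
2: 0x3e (blk 15, set 1) → VC-HIT  vc=[13]
3: 0x3e (blk 15, set 1) → L1-HIT  vc=[13]
4: 0x3c (blk 15, set 1) → L1-HIT  vc=[13]
5: 0x3c (blk 15, set 1) → L1-HIT  vc=[13]
6: 0x37 (blk 13, set 1) → VC-HIT  vc=[15]
7: 0x3e (blk 15, set 1) → VC-HIT  vc=[13]
8: 0x3f (blk 15, set 1) → L1-HIT  vc=[13]
9: 0x3c (blk 15, set 1) → L1-HIT  vc=[13]
10: 0x37 (blk 13, set 1) → VC-HIT  vc=[15]
11: 0x34 (blk 13, set 1) → L1-HIT  vc=[15]

VC = [15]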